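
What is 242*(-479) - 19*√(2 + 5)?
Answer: -115918 - 19*√7 ≈ -1.1597e+5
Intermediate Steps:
242*(-479) - 19*√(2 + 5) = -115918 - 19*√7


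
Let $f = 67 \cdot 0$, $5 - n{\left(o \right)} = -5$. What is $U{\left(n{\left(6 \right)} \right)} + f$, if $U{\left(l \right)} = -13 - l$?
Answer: $-23$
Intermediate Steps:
$n{\left(o \right)} = 10$ ($n{\left(o \right)} = 5 - -5 = 5 + 5 = 10$)
$f = 0$
$U{\left(n{\left(6 \right)} \right)} + f = \left(-13 - 10\right) + 0 = -23 + 0 = -23$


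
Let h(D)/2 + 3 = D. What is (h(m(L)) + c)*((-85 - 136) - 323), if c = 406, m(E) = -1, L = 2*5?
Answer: -216512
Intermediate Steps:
L = 10
h(D) = -6 + 2*D
(h(m(L)) + c)*((-85 - 136) - 323) = ((-6 + 2*(-1)) + 406)*((-85 - 136) - 323) = ((-6 - 2) + 406)*(-221 - 323) = (-8 + 406)*(-544) = 398*(-544) = -216512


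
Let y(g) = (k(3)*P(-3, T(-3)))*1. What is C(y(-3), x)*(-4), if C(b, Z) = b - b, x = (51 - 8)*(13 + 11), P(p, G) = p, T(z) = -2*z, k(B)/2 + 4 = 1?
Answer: 0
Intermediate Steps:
k(B) = -6 (k(B) = -8 + 2*1 = -8 + 2 = -6)
y(g) = 18 (y(g) = -6*(-3)*1 = 18*1 = 18)
x = 1032 (x = 43*24 = 1032)
C(b, Z) = 0
C(y(-3), x)*(-4) = 0*(-4) = 0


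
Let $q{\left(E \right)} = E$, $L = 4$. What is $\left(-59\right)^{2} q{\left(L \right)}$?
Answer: $13924$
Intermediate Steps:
$\left(-59\right)^{2} q{\left(L \right)} = \left(-59\right)^{2} \cdot 4 = 3481 \cdot 4 = 13924$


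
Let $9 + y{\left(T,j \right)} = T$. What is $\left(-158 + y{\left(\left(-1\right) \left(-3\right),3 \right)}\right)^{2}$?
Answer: $26896$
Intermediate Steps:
$y{\left(T,j \right)} = -9 + T$
$\left(-158 + y{\left(\left(-1\right) \left(-3\right),3 \right)}\right)^{2} = \left(-158 - 6\right)^{2} = \left(-164\right)^{2} = 26896$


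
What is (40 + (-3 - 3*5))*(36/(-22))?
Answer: -36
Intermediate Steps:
(40 + (-3 - 3*5))*(36/(-22)) = (40 + (-3 - 15))*(36*(-1/22)) = (40 - 18)*(-18/11) = 22*(-18/11) = -36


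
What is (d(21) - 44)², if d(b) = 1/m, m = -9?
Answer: 157609/81 ≈ 1945.8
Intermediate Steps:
d(b) = -⅑ (d(b) = 1/(-9) = -⅑)
(d(21) - 44)² = (-⅑ - 44)² = (-397/9)² = 157609/81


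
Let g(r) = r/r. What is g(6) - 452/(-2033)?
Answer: 2485/2033 ≈ 1.2223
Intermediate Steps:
g(r) = 1
g(6) - 452/(-2033) = 1 - 452/(-2033) = 1 - 452*(-1)/2033 = 1 - 1*(-452/2033) = 1 + 452/2033 = 2485/2033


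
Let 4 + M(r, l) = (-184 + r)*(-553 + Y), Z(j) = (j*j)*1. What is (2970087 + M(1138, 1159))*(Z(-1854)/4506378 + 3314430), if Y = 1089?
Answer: 8666477462863669752/751063 ≈ 1.1539e+13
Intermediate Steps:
Z(j) = j**2 (Z(j) = j**2*1 = j**2)
M(r, l) = -98628 + 536*r (M(r, l) = -4 + (-184 + r)*(-553 + 1089) = -4 + (-184 + r)*536 = -4 + (-98624 + 536*r) = -98628 + 536*r)
(2970087 + M(1138, 1159))*(Z(-1854)/4506378 + 3314430) = (2970087 + (-98628 + 536*1138))*((-1854)**2/4506378 + 3314430) = (2970087 + (-98628 + 609968))*(3437316*(1/4506378) + 3314430) = (2970087 + 511340)*(572886/751063 + 3314430) = 3481427*(2489346311976/751063) = 8666477462863669752/751063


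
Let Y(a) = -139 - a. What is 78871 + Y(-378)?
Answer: 79110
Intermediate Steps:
78871 + Y(-378) = 78871 + (-139 - 1*(-378)) = 78871 + (-139 + 378) = 78871 + 239 = 79110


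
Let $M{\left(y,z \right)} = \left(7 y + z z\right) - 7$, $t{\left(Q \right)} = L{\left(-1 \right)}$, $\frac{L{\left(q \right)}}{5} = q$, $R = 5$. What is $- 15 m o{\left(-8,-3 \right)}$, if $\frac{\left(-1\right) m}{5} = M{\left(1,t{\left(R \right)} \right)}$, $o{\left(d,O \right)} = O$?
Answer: $-5625$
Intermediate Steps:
$L{\left(q \right)} = 5 q$
$t{\left(Q \right)} = -5$ ($t{\left(Q \right)} = 5 \left(-1\right) = -5$)
$M{\left(y,z \right)} = -7 + z^{2} + 7 y$ ($M{\left(y,z \right)} = \left(7 y + z^{2}\right) - 7 = \left(z^{2} + 7 y\right) - 7 = -7 + z^{2} + 7 y$)
$m = -125$ ($m = - 5 \left(-7 + \left(-5\right)^{2} + 7 \cdot 1\right) = - 5 \left(-7 + 25 + 7\right) = \left(-5\right) 25 = -125$)
$- 15 m o{\left(-8,-3 \right)} = \left(-15\right) \left(-125\right) \left(-3\right) = 1875 \left(-3\right) = -5625$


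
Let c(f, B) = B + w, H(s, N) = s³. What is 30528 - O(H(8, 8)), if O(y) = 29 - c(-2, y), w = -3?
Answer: 31008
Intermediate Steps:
c(f, B) = -3 + B (c(f, B) = B - 3 = -3 + B)
O(y) = 32 - y (O(y) = 29 - (-3 + y) = 29 + (3 - y) = 32 - y)
30528 - O(H(8, 8)) = 30528 - (32 - 1*8³) = 30528 - (32 - 1*512) = 30528 - (32 - 512) = 30528 - 1*(-480) = 30528 + 480 = 31008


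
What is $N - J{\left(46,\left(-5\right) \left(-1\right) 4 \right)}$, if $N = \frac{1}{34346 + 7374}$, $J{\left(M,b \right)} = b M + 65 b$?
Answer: $- \frac{92618399}{41720} \approx -2220.0$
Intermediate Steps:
$J{\left(M,b \right)} = 65 b + M b$ ($J{\left(M,b \right)} = M b + 65 b = 65 b + M b$)
$N = \frac{1}{41720} \approx 2.3969 \cdot 10^{-5}$
$N - J{\left(46,\left(-5\right) \left(-1\right) 4 \right)} = \frac{1}{41720} - \left(-5\right) \left(-1\right) 4 \left(65 + 46\right) = \frac{1}{41720} - 5 \cdot 4 \cdot 111 = \frac{1}{41720} - 20 \cdot 111 = \frac{1}{41720} - 2220 = - \frac{92618399}{41720}$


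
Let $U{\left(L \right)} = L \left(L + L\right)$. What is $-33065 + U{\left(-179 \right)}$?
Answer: $31017$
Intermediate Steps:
$U{\left(L \right)} = 2 L^{2}$ ($U{\left(L \right)} = L 2 L = 2 L^{2}$)
$-33065 + U{\left(-179 \right)} = -33065 + 2 \left(-179\right)^{2} = -33065 + 2 \cdot 32041 = -33065 + 64082 = 31017$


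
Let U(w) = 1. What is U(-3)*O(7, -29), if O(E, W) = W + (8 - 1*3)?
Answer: -24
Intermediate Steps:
O(E, W) = 5 + W (O(E, W) = W + (8 - 3) = W + 5 = 5 + W)
U(-3)*O(7, -29) = 1*(5 - 29) = 1*(-24) = -24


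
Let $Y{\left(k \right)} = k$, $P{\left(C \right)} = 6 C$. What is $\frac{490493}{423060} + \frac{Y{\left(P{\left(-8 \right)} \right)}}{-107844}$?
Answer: $\frac{400886621}{345640020} \approx 1.1598$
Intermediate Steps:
$\frac{490493}{423060} + \frac{Y{\left(P{\left(-8 \right)} \right)}}{-107844} = \frac{490493}{423060} + \frac{6 \left(-8\right)}{-107844} = 490493 \cdot \frac{1}{423060} - - \frac{4}{8987} = \frac{490493}{423060} + \frac{4}{8987} = \frac{400886621}{345640020}$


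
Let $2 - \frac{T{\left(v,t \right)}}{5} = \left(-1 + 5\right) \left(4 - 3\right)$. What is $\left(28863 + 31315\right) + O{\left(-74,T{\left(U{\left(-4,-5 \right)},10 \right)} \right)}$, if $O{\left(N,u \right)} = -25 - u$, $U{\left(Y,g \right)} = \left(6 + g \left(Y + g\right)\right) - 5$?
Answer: $60163$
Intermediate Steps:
$U{\left(Y,g \right)} = 1 + g \left(Y + g\right)$
$T{\left(v,t \right)} = -10$ ($T{\left(v,t \right)} = 10 - 5 \left(-1 + 5\right) \left(4 - 3\right) = 10 - 5 \cdot 4 \cdot 1 = 10 - 20 = -10$)
$\left(28863 + 31315\right) + O{\left(-74,T{\left(U{\left(-4,-5 \right)},10 \right)} \right)} = \left(28863 + 31315\right) - 15 = 60178 + \left(-25 + 10\right) = 60178 - 15 = 60163$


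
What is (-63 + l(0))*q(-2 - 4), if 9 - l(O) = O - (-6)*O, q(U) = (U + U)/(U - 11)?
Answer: -648/17 ≈ -38.118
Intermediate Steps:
q(U) = 2*U/(-11 + U) (q(U) = (2*U)/(-11 + U) = 2*U/(-11 + U))
l(O) = 9 - 7*O (l(O) = 9 - (O - (-6)*O) = 9 - (O + 6*O) = 9 - 7*O)
(-63 + l(0))*q(-2 - 4) = (-63 + (9 - 7*0))*(2*(-2 - 4)/(-11 + (-2 - 4))) = (-63 + (9 + 0))*(2*(-6)/(-11 - 6)) = (-63 + 9)*(2*(-6)/(-17)) = -108*(-6)*(-1)/17 = -54*12/17 = -648/17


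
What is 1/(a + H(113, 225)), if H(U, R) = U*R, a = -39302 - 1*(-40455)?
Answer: 1/26578 ≈ 3.7625e-5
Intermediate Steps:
a = 1153 (a = -39302 + 40455 = 1153)
H(U, R) = R*U
1/(a + H(113, 225)) = 1/(1153 + 225*113) = 1/(1153 + 25425) = 1/26578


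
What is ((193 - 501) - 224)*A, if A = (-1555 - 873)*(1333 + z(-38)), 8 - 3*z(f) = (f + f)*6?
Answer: 5764839248/3 ≈ 1.9216e+9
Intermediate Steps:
z(f) = 8/3 - 4*f (z(f) = 8/3 - (f + f)*6/3 = 8/3 - 2*f*6/3 = 8/3 - 4*f)
A = -10836164/3 (A = (-1555 - 873)*(1333 + (8/3 - 4*(-38))) = -2428*(1333 + (8/3 + 152)) = -2428*(1333 + 464/3) = -2428*4463/3 = -10836164/3 ≈ -3.6121e+6)
((193 - 501) - 224)*A = ((193 - 501) - 224)*(-10836164/3) = (-308 - 224)*(-10836164/3) = -532*(-10836164/3) = 5764839248/3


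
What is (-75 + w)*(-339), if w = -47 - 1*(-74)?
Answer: 16272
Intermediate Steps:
w = 27 (w = -47 + 74 = 27)
(-75 + w)*(-339) = (-75 + 27)*(-339) = -48*(-339) = 16272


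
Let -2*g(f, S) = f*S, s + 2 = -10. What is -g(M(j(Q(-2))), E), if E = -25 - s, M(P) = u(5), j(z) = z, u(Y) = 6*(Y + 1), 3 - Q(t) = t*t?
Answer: -234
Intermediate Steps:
s = -12 (s = -2 - 10 = -12)
Q(t) = 3 - t² (Q(t) = 3 - t*t = 3 - t²)
u(Y) = 6 + 6*Y (u(Y) = 6*(1 + Y) = 6 + 6*Y)
M(P) = 36 (M(P) = 6 + 6*5 = 6 + 30 = 36)
E = -13 (E = -25 - 1*(-12) = -25 + 12 = -13)
g(f, S) = -S*f/2 (g(f, S) = -f*S/2 = -S*f/2)
-g(M(j(Q(-2))), E) = -(-1)*(-13)*36/2 = -1*234 = -234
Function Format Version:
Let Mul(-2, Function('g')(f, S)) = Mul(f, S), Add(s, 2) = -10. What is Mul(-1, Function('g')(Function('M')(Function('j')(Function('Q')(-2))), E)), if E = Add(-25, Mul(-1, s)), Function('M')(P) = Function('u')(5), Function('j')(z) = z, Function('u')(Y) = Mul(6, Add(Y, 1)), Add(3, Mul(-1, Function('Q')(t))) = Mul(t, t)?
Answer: -234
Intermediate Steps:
s = -12 (s = Add(-2, -10) = -12)
Function('Q')(t) = Add(3, Mul(-1, Pow(t, 2))) (Function('Q')(t) = Add(3, Mul(-1, Mul(t, t))) = Add(3, Mul(-1, Pow(t, 2))))
Function('u')(Y) = Add(6, Mul(6, Y)) (Function('u')(Y) = Mul(6, Add(1, Y)) = Add(6, Mul(6, Y)))
Function('M')(P) = 36 (Function('M')(P) = Add(6, Mul(6, 5)) = Add(6, 30) = 36)
E = -13 (E = Add(-25, Mul(-1, -12)) = Add(-25, 12) = -13)
Function('g')(f, S) = Mul(Rational(-1, 2), S, f) (Function('g')(f, S) = Mul(Rational(-1, 2), Mul(f, S)) = Mul(Rational(-1, 2), Mul(S, f)) = Mul(Rational(-1, 2), S, f))
Mul(-1, Function('g')(Function('M')(Function('j')(Function('Q')(-2))), E)) = Mul(-1, Mul(Rational(-1, 2), -13, 36)) = Mul(-1, 234) = -234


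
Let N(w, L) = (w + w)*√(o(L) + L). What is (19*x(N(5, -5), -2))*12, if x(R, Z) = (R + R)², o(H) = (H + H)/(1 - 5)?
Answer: -228000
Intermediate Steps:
o(H) = -H/2 (o(H) = (2*H)/(-4) = (2*H)*(-¼) = -H/2)
N(w, L) = w*√2*√L (N(w, L) = (w + w)*√(-L/2 + L) = (2*w)*√(L/2) = (2*w)*(√2*√L/2) = w*√2*√L)
x(R, Z) = 4*R² (x(R, Z) = (2*R)² = 4*R²)
(19*x(N(5, -5), -2))*12 = (19*(4*(5*√2*√(-5))²))*12 = (19*(4*(5*√2*(I*√5))²))*12 = (19*(4*(5*I*√10)²))*12 = (19*(4*(-250)))*12 = (19*(-1000))*12 = -19000*12 = -228000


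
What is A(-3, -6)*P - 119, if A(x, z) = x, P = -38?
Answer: -5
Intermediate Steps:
A(-3, -6)*P - 119 = -3*(-38) - 119 = 114 - 119 = -5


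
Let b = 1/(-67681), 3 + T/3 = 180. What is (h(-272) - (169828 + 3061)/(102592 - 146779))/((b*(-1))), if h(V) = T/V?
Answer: 1594734306991/12018864 ≈ 1.3269e+5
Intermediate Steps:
T = 531 (T = -9 + 3*180 = -9 + 540 = 531)
h(V) = 531/V
b = -1/67681 ≈ -1.4775e-5
(h(-272) - (169828 + 3061)/(102592 - 146779))/((b*(-1))) = (531/(-272) - (169828 + 3061)/(102592 - 146779))/((-1/67681*(-1))) = (531*(-1/272) - 172889/(-44187))/(1/67681) = (-531/272 - 172889*(-1)/44187)*67681 = (-531/272 - 1*(-172889/44187))*67681 = (-531/272 + 172889/44187)*67681 = (23562511/12018864)*67681 = 1594734306991/12018864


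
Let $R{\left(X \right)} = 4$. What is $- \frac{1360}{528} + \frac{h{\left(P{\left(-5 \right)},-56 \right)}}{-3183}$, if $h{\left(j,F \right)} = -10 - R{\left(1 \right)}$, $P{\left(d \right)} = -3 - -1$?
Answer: $- \frac{90031}{35013} \approx -2.5714$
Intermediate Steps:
$P{\left(d \right)} = -2$ ($P{\left(d \right)} = -3 + 1 = -2$)
$h{\left(j,F \right)} = -14$ ($h{\left(j,F \right)} = -10 - 4 = -14$)
$- \frac{1360}{528} + \frac{h{\left(P{\left(-5 \right)},-56 \right)}}{-3183} = - \frac{1360}{528} - \frac{14}{-3183} = \left(-1360\right) \frac{1}{528} - - \frac{14}{3183} = - \frac{85}{33} + \frac{14}{3183} = - \frac{90031}{35013}$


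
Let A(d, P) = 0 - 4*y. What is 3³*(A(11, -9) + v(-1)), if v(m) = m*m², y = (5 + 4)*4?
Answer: -3915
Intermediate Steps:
y = 36 (y = 9*4 = 36)
A(d, P) = -144 (A(d, P) = 0 - 4*36 = 0 - 144 = -144)
v(m) = m³
3³*(A(11, -9) + v(-1)) = 3³*(-144 + (-1)³) = 27*(-144 - 1) = 27*(-145) = -3915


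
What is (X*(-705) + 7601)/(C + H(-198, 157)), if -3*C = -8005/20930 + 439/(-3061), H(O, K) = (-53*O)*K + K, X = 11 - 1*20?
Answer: 178694923316/21112744650495 ≈ 0.0084638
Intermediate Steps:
X = -9 (X = 11 - 20 = -9)
H(O, K) = K - 53*K*O (H(O, K) = -53*K*O + K = K - 53*K*O)
C = 2246105/12813346 (C = -(-8005/20930 + 439/(-3061))/3 = -(-8005*1/20930 + 439*(-1/3061))/3 = -(-1601/4186 - 439/3061)/3 = -⅓*(-6738315/12813346) = 2246105/12813346 ≈ 0.17529)
(X*(-705) + 7601)/(C + H(-198, 157)) = (-9*(-705) + 7601)/(2246105/12813346 + 157*(1 - 53*(-198))) = (6345 + 7601)/(2246105/12813346 + 157*(1 + 10494)) = 13946/(2246105/12813346 + 157*10495) = 13946/(2246105/12813346 + 1647715) = 13946/(21112744650495/12813346) = 13946*(12813346/21112744650495) = 178694923316/21112744650495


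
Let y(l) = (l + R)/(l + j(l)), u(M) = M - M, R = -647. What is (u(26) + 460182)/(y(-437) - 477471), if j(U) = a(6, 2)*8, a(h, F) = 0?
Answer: -201099534/208653743 ≈ -0.96380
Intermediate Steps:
u(M) = 0
j(U) = 0 (j(U) = 0*8 = 0)
y(l) = (-647 + l)/l (y(l) = (l - 647)/(l + 0) = (-647 + l)/l)
(u(26) + 460182)/(y(-437) - 477471) = (0 + 460182)/((-647 - 437)/(-437) - 477471) = 460182/(-1/437*(-1084) - 477471) = 460182/(1084/437 - 477471) = 460182/(-208653743/437) = 460182*(-437/208653743) = -201099534/208653743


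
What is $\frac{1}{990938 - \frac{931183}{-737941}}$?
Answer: $\frac{737941}{731254709841} \approx 1.0091 \cdot 10^{-6}$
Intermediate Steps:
$\frac{1}{990938 - \frac{931183}{-737941}} = \frac{1}{990938 - - \frac{931183}{737941}} = \frac{1}{990938 + \frac{931183}{737941}} = \frac{1}{\frac{731254709841}{737941}} = \frac{737941}{731254709841}$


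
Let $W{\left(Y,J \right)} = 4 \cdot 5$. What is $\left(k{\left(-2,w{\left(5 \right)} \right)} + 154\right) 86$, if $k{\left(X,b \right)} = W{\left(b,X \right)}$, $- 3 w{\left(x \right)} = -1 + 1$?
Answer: $14964$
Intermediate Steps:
$W{\left(Y,J \right)} = 20$
$w{\left(x \right)} = 0$ ($w{\left(x \right)} = - \frac{-1 + 1}{3} = \left(- \frac{1}{3}\right) 0 = 0$)
$k{\left(X,b \right)} = 20$
$\left(k{\left(-2,w{\left(5 \right)} \right)} + 154\right) 86 = \left(20 + 154\right) 86 = 174 \cdot 86 = 14964$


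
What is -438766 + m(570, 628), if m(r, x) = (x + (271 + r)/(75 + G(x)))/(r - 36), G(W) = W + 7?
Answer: -55451098173/126380 ≈ -4.3877e+5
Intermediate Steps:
G(W) = 7 + W
m(r, x) = (x + (271 + r)/(82 + x))/(-36 + r) (m(r, x) = (x + (271 + r)/(75 + (7 + x)))/(r - 36) = (x + (271 + r)/(82 + x))/(-36 + r))
-438766 + m(570, 628) = -438766 + (271 + 570 + 628² + 82*628)/(-2952 - 36*628 + 82*570 + 570*628) = -438766 + (271 + 570 + 394384 + 51496)/(-2952 - 22608 + 46740 + 357960) = -438766 + 446721/379140 = -438766 + (1/379140)*446721 = -438766 + 148907/126380 = -55451098173/126380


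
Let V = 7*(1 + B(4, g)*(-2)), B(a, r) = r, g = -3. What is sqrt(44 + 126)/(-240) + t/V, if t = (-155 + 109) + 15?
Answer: -31/49 - sqrt(170)/240 ≈ -0.68698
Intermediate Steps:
V = 49 (V = 7*(1 - 3*(-2)) = 7*(1 + 6) = 7*7 = 49)
t = -31 (t = -46 + 15 = -31)
sqrt(44 + 126)/(-240) + t/V = sqrt(44 + 126)/(-240) - 31/49 = sqrt(170)*(-1/240) - 31*1/49 = -sqrt(170)/240 - 31/49 = -31/49 - sqrt(170)/240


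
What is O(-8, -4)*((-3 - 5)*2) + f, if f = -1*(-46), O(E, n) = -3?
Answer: 94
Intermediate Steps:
f = 46
O(-8, -4)*((-3 - 5)*2) + f = -3*(-3 - 5)*2 + 46 = -(-24)*2 + 46 = -3*(-16) + 46 = 48 + 46 = 94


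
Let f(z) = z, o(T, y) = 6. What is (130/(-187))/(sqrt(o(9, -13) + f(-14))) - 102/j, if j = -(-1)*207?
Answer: -34/69 + 65*I*sqrt(2)/374 ≈ -0.49275 + 0.24579*I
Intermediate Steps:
j = 207 (j = -1*(-207) = 207)
(130/(-187))/(sqrt(o(9, -13) + f(-14))) - 102/j = (130/(-187))/(sqrt(6 - 14)) - 102/207 = (130*(-1/187))/(sqrt(-8)) - 102*1/207 = -130*(-I*sqrt(2)/4)/187 - 34/69 = -(-65)*I*sqrt(2)/374 - 34/69 = 65*I*sqrt(2)/374 - 34/69 = -34/69 + 65*I*sqrt(2)/374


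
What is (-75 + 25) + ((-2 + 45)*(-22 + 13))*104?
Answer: -40298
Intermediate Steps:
(-75 + 25) + ((-2 + 45)*(-22 + 13))*104 = -50 + (43*(-9))*104 = -50 - 387*104 = -50 - 40248 = -40298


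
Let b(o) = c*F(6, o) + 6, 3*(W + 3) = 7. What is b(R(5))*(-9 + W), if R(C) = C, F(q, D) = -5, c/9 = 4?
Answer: 1682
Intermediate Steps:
c = 36 (c = 9*4 = 36)
W = -⅔ (W = -3 + (⅓)*7 = -3 + 7/3 = -⅔ ≈ -0.66667)
b(o) = -174 (b(o) = 36*(-5) + 6 = -180 + 6 = -174)
b(R(5))*(-9 + W) = -174*(-9 - ⅔) = -174*(-29/3) = 1682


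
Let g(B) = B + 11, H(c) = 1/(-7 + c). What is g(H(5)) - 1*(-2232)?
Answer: 4485/2 ≈ 2242.5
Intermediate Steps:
g(B) = 11 + B
g(H(5)) - 1*(-2232) = (11 + 1/(-7 + 5)) - 1*(-2232) = (11 + 1/(-2)) + 2232 = (11 - 1/2) + 2232 = 21/2 + 2232 = 4485/2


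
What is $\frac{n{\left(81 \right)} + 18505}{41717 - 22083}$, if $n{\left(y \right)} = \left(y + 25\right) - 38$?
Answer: $\frac{18573}{19634} \approx 0.94596$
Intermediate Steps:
$n{\left(y \right)} = -13 + y$ ($n{\left(y \right)} = \left(25 + y\right) - 38 = -13 + y$)
$\frac{n{\left(81 \right)} + 18505}{41717 - 22083} = \frac{\left(-13 + 81\right) + 18505}{41717 - 22083} = \frac{68 + 18505}{19634} = 18573 \cdot \frac{1}{19634} = \frac{18573}{19634}$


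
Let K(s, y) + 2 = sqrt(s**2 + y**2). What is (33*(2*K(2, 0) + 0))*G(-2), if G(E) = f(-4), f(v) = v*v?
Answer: 0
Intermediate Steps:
f(v) = v**2
G(E) = 16 (G(E) = (-4)**2 = 16)
K(s, y) = -2 + sqrt(s**2 + y**2)
(33*(2*K(2, 0) + 0))*G(-2) = (33*(2*(-2 + sqrt(2**2 + 0**2)) + 0))*16 = (33*(2*(-2 + sqrt(4 + 0)) + 0))*16 = (33*(2*(-2 + sqrt(4)) + 0))*16 = (33*(2*(-2 + 2) + 0))*16 = (33*(2*0 + 0))*16 = (33*(0 + 0))*16 = (33*0)*16 = 0*16 = 0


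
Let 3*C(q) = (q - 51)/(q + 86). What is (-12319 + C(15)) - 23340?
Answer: -3601571/101 ≈ -35659.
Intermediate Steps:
C(q) = (-51 + q)/(3*(86 + q)) (C(q) = ((q - 51)/(q + 86))/3 = ((-51 + q)/(86 + q))/3 = (-51 + q)/(3*(86 + q)))
(-12319 + C(15)) - 23340 = (-12319 + (-51 + 15)/(3*(86 + 15))) - 23340 = (-12319 + (⅓)*(-36)/101) - 23340 = (-12319 + (⅓)*(1/101)*(-36)) - 23340 = (-12319 - 12/101) - 23340 = -1244231/101 - 23340 = -3601571/101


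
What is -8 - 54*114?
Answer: -6164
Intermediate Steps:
-8 - 54*114 = -8 - 6156 = -6164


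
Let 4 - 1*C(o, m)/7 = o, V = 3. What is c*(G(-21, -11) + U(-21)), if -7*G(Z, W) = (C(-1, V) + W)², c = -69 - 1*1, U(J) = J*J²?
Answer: 654030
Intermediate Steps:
U(J) = J³
c = -70 (c = -69 - 1 = -70)
C(o, m) = 28 - 7*o
G(Z, W) = -(35 + W)²/7 (G(Z, W) = -((28 - 7*(-1)) + W)²/7 = -((28 + 7) + W)²/7 = -(35 + W)²/7)
c*(G(-21, -11) + U(-21)) = -70*(-(35 - 11)²/7 + (-21)³) = -70*(-⅐*24² - 9261) = -70*(-⅐*576 - 9261) = -70*(-576/7 - 9261) = -70*(-65403/7) = 654030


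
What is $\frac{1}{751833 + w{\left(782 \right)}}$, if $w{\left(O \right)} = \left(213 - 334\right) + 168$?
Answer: $\frac{1}{751880} \approx 1.33 \cdot 10^{-6}$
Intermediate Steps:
$w{\left(O \right)} = 47$ ($w{\left(O \right)} = -121 + 168 = 47$)
$\frac{1}{751833 + w{\left(782 \right)}} = \frac{1}{751833 + 47} = \frac{1}{751880}$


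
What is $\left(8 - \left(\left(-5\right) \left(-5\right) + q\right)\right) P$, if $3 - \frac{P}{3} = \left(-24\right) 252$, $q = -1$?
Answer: $-290448$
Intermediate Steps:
$P = 18153$ ($P = 9 - 3 \left(\left(-24\right) 252\right) = 9 - -18144 = 9 + 18144 = 18153$)
$\left(8 - \left(\left(-5\right) \left(-5\right) + q\right)\right) P = \left(8 - \left(\left(-5\right) \left(-5\right) - 1\right)\right) 18153 = \left(8 - \left(25 - 1\right)\right) 18153 = \left(8 - 24\right) 18153 = \left(-16\right) 18153 = -290448$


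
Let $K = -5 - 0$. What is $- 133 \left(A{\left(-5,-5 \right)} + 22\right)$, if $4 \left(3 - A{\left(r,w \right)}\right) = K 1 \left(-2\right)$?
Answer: $- \frac{5985}{2} \approx -2992.5$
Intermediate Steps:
$K = -5$ ($K = -5 + 0 = -5$)
$A{\left(r,w \right)} = \frac{1}{2}$ ($A{\left(r,w \right)} = 3 - \frac{\left(-5\right) 1 \left(-2\right)}{4} = 3 - \frac{\left(-5\right) \left(-2\right)}{4} = 3 - \frac{5}{2} = \frac{1}{2}$)
$- 133 \left(A{\left(-5,-5 \right)} + 22\right) = - 133 \left(\frac{1}{2} + 22\right) = \left(-133\right) \frac{45}{2} = - \frac{5985}{2}$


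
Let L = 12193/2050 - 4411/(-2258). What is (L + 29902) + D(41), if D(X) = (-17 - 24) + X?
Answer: 34612485536/1157225 ≈ 29910.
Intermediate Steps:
D(X) = -41 + X
L = 9143586/1157225 (L = 12193*(1/2050) - 4411*(-1/2258) = 12193/2050 + 4411/2258 = 9143586/1157225 ≈ 7.9013)
(L + 29902) + D(41) = (9143586/1157225 + 29902) + (-41 + 41) = 34612485536/1157225 + 0 = 34612485536/1157225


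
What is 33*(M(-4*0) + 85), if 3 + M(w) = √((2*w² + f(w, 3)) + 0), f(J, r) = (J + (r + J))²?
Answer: 2805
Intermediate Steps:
f(J, r) = (r + 2*J)² (f(J, r) = (J + (J + r))² = (r + 2*J)²)
M(w) = -3 + √((3 + 2*w)² + 2*w²) (M(w) = -3 + √((2*w² + (3 + 2*w)²) + 0) = -3 + √(((3 + 2*w)² + 2*w²) + 0) = -3 + √((3 + 2*w)² + 2*w²))
33*(M(-4*0) + 85) = 33*((-3 + √(9 + 6*(-4*0)² + 12*(-4*0))) + 85) = 33*((-3 + √(9 + 6*0² + 12*0)) + 85) = 33*((-3 + √(9 + 6*0 + 0)) + 85) = 33*((-3 + √(9 + 0 + 0)) + 85) = 33*((-3 + √9) + 85) = 33*((-3 + 3) + 85) = 33*(0 + 85) = 33*85 = 2805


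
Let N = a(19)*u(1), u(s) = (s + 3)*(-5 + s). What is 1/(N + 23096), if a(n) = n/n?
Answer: 1/23080 ≈ 4.3328e-5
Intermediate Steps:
u(s) = (-5 + s)*(3 + s) (u(s) = (3 + s)*(-5 + s) = (-5 + s)*(3 + s))
a(n) = 1
N = -16 (N = 1*(-15 + 1² - 2*1) = 1*(-15 + 1 - 2) = 1*(-16) = -16)
1/(N + 23096) = 1/(-16 + 23096) = 1/23080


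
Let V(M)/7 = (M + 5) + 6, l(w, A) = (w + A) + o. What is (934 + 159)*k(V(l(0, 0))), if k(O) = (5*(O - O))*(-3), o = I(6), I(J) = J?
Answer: 0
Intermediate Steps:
o = 6
l(w, A) = 6 + A + w (l(w, A) = (w + A) + 6 = (A + w) + 6 = 6 + A + w)
V(M) = 77 + 7*M (V(M) = 7*((M + 5) + 6) = 7*((5 + M) + 6) = 7*(11 + M) = 77 + 7*M)
k(O) = 0 (k(O) = (5*0)*(-3) = 0*(-3) = 0)
(934 + 159)*k(V(l(0, 0))) = (934 + 159)*0 = 1093*0 = 0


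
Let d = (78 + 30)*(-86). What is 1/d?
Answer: -1/9288 ≈ -0.00010767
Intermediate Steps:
d = -9288 (d = 108*(-86) = -9288)
1/d = 1/(-9288) = -1/9288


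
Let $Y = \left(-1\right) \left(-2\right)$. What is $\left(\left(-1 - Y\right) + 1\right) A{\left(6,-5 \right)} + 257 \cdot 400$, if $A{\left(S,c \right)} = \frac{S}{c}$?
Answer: $\frac{514012}{5} \approx 1.028 \cdot 10^{5}$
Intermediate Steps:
$Y = 2$
$\left(\left(-1 - Y\right) + 1\right) A{\left(6,-5 \right)} + 257 \cdot 400 = \left(\left(-1 - 2\right) + 1\right) \frac{6}{-5} + 257 \cdot 400 = \left(\left(-1 - 2\right) + 1\right) 6 \left(- \frac{1}{5}\right) + 102800 = \left(-3 + 1\right) \left(- \frac{6}{5}\right) + 102800 = \left(-2\right) \left(- \frac{6}{5}\right) + 102800 = \frac{12}{5} + 102800 = \frac{514012}{5}$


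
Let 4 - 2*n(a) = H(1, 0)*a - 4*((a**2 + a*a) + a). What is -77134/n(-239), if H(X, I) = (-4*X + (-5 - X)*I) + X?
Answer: -154268/455299 ≈ -0.33883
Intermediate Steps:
H(X, I) = -3*X + I*(-5 - X) (H(X, I) = (-4*X + I*(-5 - X)) + X = -3*X + I*(-5 - X))
n(a) = 2 + 4*a**2 + 7*a/2 (n(a) = 2 - ((-5*0 - 3*1 - 1*0*1)*a - 4*((a**2 + a*a) + a))/2 = 2 - ((0 - 3 + 0)*a - 4*((a**2 + a**2) + a))/2 = 2 - (-3*a - 4*(2*a**2 + a))/2 = 2 - (-3*a - 4*(a + 2*a**2))/2 = 2 - (-3*a + (-8*a**2 - 4*a))/2 = 2 - (-8*a**2 - 7*a)/2 = 2 + (4*a**2 + 7*a/2) = 2 + 4*a**2 + 7*a/2)
-77134/n(-239) = -77134/(2 + 4*(-239)**2 + (7/2)*(-239)) = -77134/(2 + 4*57121 - 1673/2) = -77134/(2 + 228484 - 1673/2) = -77134/455299/2 = -77134*2/455299 = -154268/455299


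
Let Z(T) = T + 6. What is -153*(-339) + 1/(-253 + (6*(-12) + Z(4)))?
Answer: 16338104/315 ≈ 51867.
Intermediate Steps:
Z(T) = 6 + T
-153*(-339) + 1/(-253 + (6*(-12) + Z(4))) = -153*(-339) + 1/(-253 + (6*(-12) + (6 + 4))) = 51867 + 1/(-253 + (-72 + 10)) = 51867 + 1/(-253 - 62) = 51867 + 1/(-315) = 51867 - 1/315 = 16338104/315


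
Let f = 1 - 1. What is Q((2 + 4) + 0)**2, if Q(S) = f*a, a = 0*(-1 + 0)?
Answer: 0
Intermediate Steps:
a = 0 (a = 0*(-1) = 0)
f = 0
Q(S) = 0 (Q(S) = 0*0 = 0)
Q((2 + 4) + 0)**2 = 0**2 = 0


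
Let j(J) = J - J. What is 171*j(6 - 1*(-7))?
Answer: 0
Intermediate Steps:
j(J) = 0
171*j(6 - 1*(-7)) = 171*0 = 0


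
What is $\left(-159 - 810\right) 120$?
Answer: $-116280$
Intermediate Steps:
$\left(-159 - 810\right) 120 = \left(-969\right) 120 = -116280$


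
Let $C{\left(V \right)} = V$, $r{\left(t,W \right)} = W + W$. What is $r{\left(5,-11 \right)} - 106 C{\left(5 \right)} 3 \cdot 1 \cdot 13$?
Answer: $-20692$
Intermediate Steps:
$r{\left(t,W \right)} = 2 W$
$r{\left(5,-11 \right)} - 106 C{\left(5 \right)} 3 \cdot 1 \cdot 13 = 2 \left(-11\right) - 106 \cdot 5 \cdot 3 \cdot 1 \cdot 13 = -22 - 106 \cdot 15 \cdot 1 \cdot 13 = -22 - 106 \cdot 15 \cdot 13 = -22 - 20670 = -20692$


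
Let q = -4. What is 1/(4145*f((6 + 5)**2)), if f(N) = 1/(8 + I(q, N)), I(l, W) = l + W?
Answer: 25/829 ≈ 0.030157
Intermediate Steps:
I(l, W) = W + l
f(N) = 1/(4 + N) (f(N) = 1/(8 + (N - 4)) = 1/(8 + (-4 + N)) = 1/(4 + N))
1/(4145*f((6 + 5)**2)) = 1/(4145*(1/(4 + (6 + 5)**2))) = 1/(4145*(1/(4 + 11**2))) = 1/(4145*(1/(4 + 121))) = 1/(4145*(1/125)) = (1/4145)*125 = 25/829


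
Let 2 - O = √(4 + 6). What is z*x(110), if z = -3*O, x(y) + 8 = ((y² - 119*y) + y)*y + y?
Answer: 580188 - 290094*√10 ≈ -3.3717e+5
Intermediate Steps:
O = 2 - √10 (O = 2 - √(4 + 6) = 2 - √10 ≈ -1.1623)
x(y) = -8 + y + y*(y² - 118*y) (x(y) = -8 + (((y² - 119*y) + y)*y + y) = -8 + ((y² - 118*y)*y + y) = -8 + (y*(y² - 118*y) + y) = -8 + (y + y*(y² - 118*y)) = -8 + y + y*(y² - 118*y))
z = -6 + 3*√10 (z = -3*(2 - √10) = -6 + 3*√10 ≈ 3.4868)
z*x(110) = (-6 + 3*√10)*(-8 + 110 + 110³ - 118*110²) = (-6 + 3*√10)*(-8 + 110 + 1331000 - 118*12100) = (-6 + 3*√10)*(-8 + 110 + 1331000 - 1427800) = (-6 + 3*√10)*(-96698) = 580188 - 290094*√10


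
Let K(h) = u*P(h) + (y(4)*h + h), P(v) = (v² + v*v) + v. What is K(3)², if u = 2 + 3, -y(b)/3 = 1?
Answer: 9801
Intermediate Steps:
y(b) = -3 (y(b) = -3*1 = -3)
u = 5
P(v) = v + 2*v² (P(v) = (v² + v²) + v = 2*v² + v = v + 2*v²)
K(h) = -2*h + 5*h*(1 + 2*h) (K(h) = 5*(h*(1 + 2*h)) + (-3*h + h) = 5*h*(1 + 2*h) - 2*h = -2*h + 5*h*(1 + 2*h))
K(3)² = (3*(3 + 10*3))² = (3*(3 + 30))² = (3*33)² = 99² = 9801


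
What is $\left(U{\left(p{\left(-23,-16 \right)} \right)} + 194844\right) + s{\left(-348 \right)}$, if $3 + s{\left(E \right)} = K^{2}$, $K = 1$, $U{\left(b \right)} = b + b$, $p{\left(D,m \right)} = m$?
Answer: $194810$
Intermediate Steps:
$U{\left(b \right)} = 2 b$
$s{\left(E \right)} = -2$ ($s{\left(E \right)} = -3 + 1^{2} = -3 + 1 = -2$)
$\left(U{\left(p{\left(-23,-16 \right)} \right)} + 194844\right) + s{\left(-348 \right)} = \left(2 \left(-16\right) + 194844\right) - 2 = \left(-32 + 194844\right) - 2 = 194812 - 2 = 194810$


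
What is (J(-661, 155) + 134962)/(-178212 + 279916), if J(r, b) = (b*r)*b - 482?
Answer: -15746045/101704 ≈ -154.82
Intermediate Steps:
J(r, b) = -482 + r*b**2 (J(r, b) = r*b**2 - 482 = -482 + r*b**2)
(J(-661, 155) + 134962)/(-178212 + 279916) = ((-482 - 661*155**2) + 134962)/(-178212 + 279916) = ((-482 - 661*24025) + 134962)/101704 = ((-482 - 15880525) + 134962)*(1/101704) = (-15881007 + 134962)*(1/101704) = -15746045*1/101704 = -15746045/101704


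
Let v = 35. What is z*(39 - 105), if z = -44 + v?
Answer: 594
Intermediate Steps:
z = -9 (z = -44 + 35 = -9)
z*(39 - 105) = -9*(39 - 105) = -9*(-66) = 594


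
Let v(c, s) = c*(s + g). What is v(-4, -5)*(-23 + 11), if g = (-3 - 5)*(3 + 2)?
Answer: -2160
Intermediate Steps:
g = -40 (g = -8*5 = -40)
v(c, s) = c*(-40 + s) (v(c, s) = c*(s - 40) = c*(-40 + s))
v(-4, -5)*(-23 + 11) = (-4*(-40 - 5))*(-23 + 11) = -4*(-45)*(-12) = 180*(-12) = -2160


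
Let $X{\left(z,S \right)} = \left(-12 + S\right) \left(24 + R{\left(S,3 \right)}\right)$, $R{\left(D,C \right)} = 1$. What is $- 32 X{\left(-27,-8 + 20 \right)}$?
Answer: $0$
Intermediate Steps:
$X{\left(z,S \right)} = -300 + 25 S$ ($X{\left(z,S \right)} = \left(-12 + S\right) \left(24 + 1\right) = \left(-12 + S\right) 25 = -300 + 25 S$)
$- 32 X{\left(-27,-8 + 20 \right)} = - 32 \left(-300 + 25 \left(-8 + 20\right)\right) = - 32 \left(-300 + 25 \cdot 12\right) = - 32 \left(-300 + 300\right) = \left(-32\right) 0 = 0$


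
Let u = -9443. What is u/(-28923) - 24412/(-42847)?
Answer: 1110672497/1239263781 ≈ 0.89624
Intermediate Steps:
u/(-28923) - 24412/(-42847) = -9443/(-28923) - 24412/(-42847) = -9443*(-1/28923) - 24412*(-1/42847) = 9443/28923 + 24412/42847 = 1110672497/1239263781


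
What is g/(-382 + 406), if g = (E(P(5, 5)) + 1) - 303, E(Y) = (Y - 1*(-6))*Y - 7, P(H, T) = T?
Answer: -127/12 ≈ -10.583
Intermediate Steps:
E(Y) = -7 + Y*(6 + Y) (E(Y) = (Y + 6)*Y - 7 = (6 + Y)*Y - 7 = Y*(6 + Y) - 7 = -7 + Y*(6 + Y))
g = -254 (g = ((-7 + 5² + 6*5) + 1) - 303 = ((-7 + 25 + 30) + 1) - 303 = (48 + 1) - 303 = 49 - 303 = -254)
g/(-382 + 406) = -254/(-382 + 406) = -254/24 = -254*1/24 = -127/12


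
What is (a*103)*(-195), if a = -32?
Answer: 642720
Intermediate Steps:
(a*103)*(-195) = -32*103*(-195) = -3296*(-195) = 642720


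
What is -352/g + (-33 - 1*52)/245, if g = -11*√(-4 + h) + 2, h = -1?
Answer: -6407/4263 - 3872*I*√5/609 ≈ -1.5029 - 14.217*I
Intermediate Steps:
g = 2 - 11*I*√5 (g = -11*√(-4 - 1) + 2 = -11*I*√5 + 2 = 2 - 11*I*√5 ≈ 2.0 - 24.597*I)
-352/g + (-33 - 1*52)/245 = -352/(2 - 11*I*√5) + (-33 - 1*52)/245 = -352/(2 - 11*I*√5) + (-33 - 52)*(1/245) = -352/(2 - 11*I*√5) - 85*1/245 = -352/(2 - 11*I*√5) - 17/49 = -17/49 - 352/(2 - 11*I*√5)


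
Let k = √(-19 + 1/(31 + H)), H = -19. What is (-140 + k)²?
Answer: (840 - I*√681)²/36 ≈ 19581.0 - 1217.8*I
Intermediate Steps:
k = I*√681/6 (k = √(-19 + 1/(31 - 19)) = √(-19 + 1/12) = √(-227/12) = I*√681/6 ≈ 4.3493*I)
(-140 + k)² = (-140 + I*√681/6)²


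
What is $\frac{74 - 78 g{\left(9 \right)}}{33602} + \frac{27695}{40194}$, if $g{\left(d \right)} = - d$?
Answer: $\frac{16582723}{23286186} \approx 0.71213$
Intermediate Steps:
$\frac{74 - 78 g{\left(9 \right)}}{33602} + \frac{27695}{40194} = \frac{74 - 78 \left(\left(-1\right) 9\right)}{33602} + \frac{27695}{40194} = \left(74 - -702\right) \frac{1}{33602} + 27695 \cdot \frac{1}{40194} = \left(74 + 702\right) \frac{1}{33602} + \frac{955}{1386} = 776 \cdot \frac{1}{33602} + \frac{955}{1386} = \frac{388}{16801} + \frac{955}{1386} = \frac{16582723}{23286186}$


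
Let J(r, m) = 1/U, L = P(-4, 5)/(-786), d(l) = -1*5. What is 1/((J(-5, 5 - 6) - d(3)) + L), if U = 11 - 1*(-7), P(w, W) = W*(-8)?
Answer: 2358/12041 ≈ 0.19583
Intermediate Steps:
P(w, W) = -8*W
U = 18 (U = 11 + 7 = 18)
d(l) = -5
L = 20/393 (L = -8*5/(-786) = -40*(-1/786) = 20/393 ≈ 0.050891)
J(r, m) = 1/18
1/((J(-5, 5 - 6) - d(3)) + L) = 1/((1/18 - 1*(-5)) + 20/393) = 1/((1/18 + 5) + 20/393) = 1/(91/18 + 20/393) = 1/(12041/2358) = 2358/12041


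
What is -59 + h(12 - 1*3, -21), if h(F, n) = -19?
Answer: -78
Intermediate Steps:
-59 + h(12 - 1*3, -21) = -59 - 19 = -78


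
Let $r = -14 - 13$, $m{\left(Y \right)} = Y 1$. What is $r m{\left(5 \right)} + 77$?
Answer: $-58$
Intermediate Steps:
$m{\left(Y \right)} = Y$
$r = -27$ ($r = -14 - 13 = -27$)
$r m{\left(5 \right)} + 77 = \left(-27\right) 5 + 77 = -135 + 77 = -58$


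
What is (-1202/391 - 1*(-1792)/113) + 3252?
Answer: 144247962/44183 ≈ 3264.8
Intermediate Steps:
(-1202/391 - 1*(-1792)/113) + 3252 = (-1202*1/391 + 1792*(1/113)) + 3252 = (-1202/391 + 1792/113) + 3252 = 564846/44183 + 3252 = 144247962/44183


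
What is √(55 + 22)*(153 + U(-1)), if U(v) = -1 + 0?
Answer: 152*√77 ≈ 1333.8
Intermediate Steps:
U(v) = -1
√(55 + 22)*(153 + U(-1)) = √(55 + 22)*(153 - 1) = √77*152 = 152*√77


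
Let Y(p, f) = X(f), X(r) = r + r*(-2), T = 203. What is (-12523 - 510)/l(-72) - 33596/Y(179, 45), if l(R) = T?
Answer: 6233503/9135 ≈ 682.38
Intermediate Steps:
X(r) = -r (X(r) = r - 2*r = -r)
l(R) = 203
Y(p, f) = -f
(-12523 - 510)/l(-72) - 33596/Y(179, 45) = (-12523 - 510)/203 - 33596/((-1*45)) = -13033*1/203 - 33596/(-45) = -13033/203 - 33596*(-1/45) = -13033/203 + 33596/45 = 6233503/9135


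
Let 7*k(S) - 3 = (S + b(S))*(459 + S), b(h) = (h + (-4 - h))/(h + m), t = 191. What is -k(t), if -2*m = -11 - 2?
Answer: -9807047/553 ≈ -17734.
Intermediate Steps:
m = 13/2 (m = -(-11 - 2)/2 = -1/2*(-13) = 13/2 ≈ 6.5000)
b(h) = -4/(13/2 + h) (b(h) = (h + (-4 - h))/(h + 13/2) = -4/(13/2 + h))
k(S) = 3/7 + (459 + S)*(S - 8/(13 + 2*S))/7 (k(S) = 3/7 + ((S - 8/(13 + 2*S))*(459 + S))/7 = 3/7 + ((459 + S)*(S - 8/(13 + 2*S)))/7 = 3/7 + (459 + S)*(S - 8/(13 + 2*S))/7)
-k(t) = -(-3633 + 2*191**3 + 931*191**2 + 5965*191)/(7*(13 + 2*191)) = -(-3633 + 2*6967871 + 931*36481 + 1139315)/(7*(13 + 382)) = -(-3633 + 13935742 + 33963811 + 1139315)/(7*395) = -49035235/(7*395) = -1*9807047/553 = -9807047/553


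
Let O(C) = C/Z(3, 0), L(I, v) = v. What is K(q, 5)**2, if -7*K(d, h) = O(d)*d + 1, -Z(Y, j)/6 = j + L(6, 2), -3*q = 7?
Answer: 3481/571536 ≈ 0.0060906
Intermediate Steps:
q = -7/3 (q = -1/3*7 = -7/3 ≈ -2.3333)
Z(Y, j) = -12 - 6*j (Z(Y, j) = -6*(j + 2) = -6*(2 + j) = -12 - 6*j)
O(C) = -C/12 (O(C) = C/(-12 - 6*0) = C/(-12 + 0) = C/(-12) = C*(-1/12) = -C/12)
K(d, h) = -1/7 + d**2/84 (K(d, h) = -((-d/12)*d + 1)/7 = -(-d**2/12 + 1)/7 = -(1 - d**2/12)/7 = -1/7 + d**2/84)
K(q, 5)**2 = (-1/7 + (-7/3)**2/84)**2 = (-1/7 + (1/84)*(49/9))**2 = (-1/7 + 7/108)**2 = (-59/756)**2 = 3481/571536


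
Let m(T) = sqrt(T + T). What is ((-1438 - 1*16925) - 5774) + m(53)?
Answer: -24137 + sqrt(106) ≈ -24127.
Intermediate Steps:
m(T) = sqrt(2)*sqrt(T) (m(T) = sqrt(2*T) = sqrt(2)*sqrt(T))
((-1438 - 1*16925) - 5774) + m(53) = ((-1438 - 1*16925) - 5774) + sqrt(2)*sqrt(53) = ((-1438 - 16925) - 5774) + sqrt(106) = (-18363 - 5774) + sqrt(106) = -24137 + sqrt(106)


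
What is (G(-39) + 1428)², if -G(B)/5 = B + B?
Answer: 3305124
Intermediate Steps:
G(B) = -10*B (G(B) = -5*(B + B) = -10*B)
(G(-39) + 1428)² = (-10*(-39) + 1428)² = (390 + 1428)² = 1818² = 3305124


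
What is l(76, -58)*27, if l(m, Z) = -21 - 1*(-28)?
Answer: 189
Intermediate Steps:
l(m, Z) = 7 (l(m, Z) = -21 + 28 = 7)
l(76, -58)*27 = 7*27 = 189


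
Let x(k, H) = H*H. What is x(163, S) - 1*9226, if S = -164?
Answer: 17670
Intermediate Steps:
x(k, H) = H²
x(163, S) - 1*9226 = (-164)² - 1*9226 = 26896 - 9226 = 17670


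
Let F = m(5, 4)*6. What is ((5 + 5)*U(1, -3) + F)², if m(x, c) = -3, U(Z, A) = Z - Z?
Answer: 324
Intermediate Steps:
U(Z, A) = 0
F = -18 (F = -3*6 = -18)
((5 + 5)*U(1, -3) + F)² = ((5 + 5)*0 - 18)² = (10*0 - 18)² = (0 - 18)² = (-18)² = 324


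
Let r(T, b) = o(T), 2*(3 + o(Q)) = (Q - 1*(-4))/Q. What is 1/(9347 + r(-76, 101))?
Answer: 19/177545 ≈ 0.00010702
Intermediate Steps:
o(Q) = -3 + (4 + Q)/(2*Q) (o(Q) = -3 + ((Q - 1*(-4))/Q)/2 = -3 + ((Q + 4)/Q)/2 = -3 + ((4 + Q)/Q)/2 = -3 + (4 + Q)/(2*Q))
r(T, b) = -5/2 + 2/T
1/(9347 + r(-76, 101)) = 1/(9347 + (-5/2 + 2/(-76))) = 1/(9347 + (-5/2 + 2*(-1/76))) = 1/(9347 + (-5/2 - 1/38)) = 1/(9347 - 48/19) = 1/(177545/19) = 19/177545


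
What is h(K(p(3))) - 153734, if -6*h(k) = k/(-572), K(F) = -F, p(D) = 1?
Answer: -527615089/3432 ≈ -1.5373e+5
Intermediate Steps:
h(k) = k/3432 (h(k) = -k/(6*(-572)) = -k*(-1)/(6*572) = -(-1)*k/3432 = k/3432)
h(K(p(3))) - 153734 = (-1*1)/3432 - 153734 = (1/3432)*(-1) - 153734 = -1/3432 - 153734 = -527615089/3432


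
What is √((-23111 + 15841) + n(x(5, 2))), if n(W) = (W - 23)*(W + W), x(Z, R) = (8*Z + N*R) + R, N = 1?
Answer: I*√5422 ≈ 73.634*I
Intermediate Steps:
x(Z, R) = 2*R + 8*Z (x(Z, R) = (8*Z + 1*R) + R = (8*Z + R) + R = (R + 8*Z) + R = 2*R + 8*Z)
n(W) = 2*W*(-23 + W) (n(W) = (-23 + W)*(2*W) = 2*W*(-23 + W))
√((-23111 + 15841) + n(x(5, 2))) = √((-23111 + 15841) + 2*(2*2 + 8*5)*(-23 + (2*2 + 8*5))) = √(-7270 + 2*(4 + 40)*(-23 + (4 + 40))) = √(-7270 + 2*44*(-23 + 44)) = √(-7270 + 2*44*21) = √(-7270 + 1848) = √(-5422) = I*√5422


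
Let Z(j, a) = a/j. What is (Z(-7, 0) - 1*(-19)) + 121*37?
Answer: 4496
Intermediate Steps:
(Z(-7, 0) - 1*(-19)) + 121*37 = (0/(-7) - 1*(-19)) + 121*37 = (0*(-⅐) + 19) + 4477 = (0 + 19) + 4477 = 19 + 4477 = 4496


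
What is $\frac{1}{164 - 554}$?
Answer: $- \frac{1}{390} \approx -0.0025641$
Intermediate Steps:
$\frac{1}{164 - 554} = \frac{1}{-390} = - \frac{1}{390}$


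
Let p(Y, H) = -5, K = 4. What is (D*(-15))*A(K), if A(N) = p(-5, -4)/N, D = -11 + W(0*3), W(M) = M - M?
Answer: -825/4 ≈ -206.25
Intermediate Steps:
W(M) = 0
D = -11 (D = -11 + 0 = -11)
A(N) = -5/N
(D*(-15))*A(K) = (-11*(-15))*(-5/4) = 165*(-5*1/4) = 165*(-5/4) = -825/4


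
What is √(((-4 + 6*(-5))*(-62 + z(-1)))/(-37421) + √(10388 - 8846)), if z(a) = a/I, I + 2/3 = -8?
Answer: √(-13306495969 + 236655979729*√1542)/486473 ≈ 6.2620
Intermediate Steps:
I = -26/3 (I = -⅔ - 8 = -26/3 ≈ -8.6667)
z(a) = -3*a/26 (z(a) = a/(-26/3) = a*(-3/26) = -3*a/26)
√(((-4 + 6*(-5))*(-62 + z(-1)))/(-37421) + √(10388 - 8846)) = √(((-4 + 6*(-5))*(-62 - 3/26*(-1)))/(-37421) + √(10388 - 8846)) = √(((-4 - 30)*(-62 + 3/26))*(-1/37421) + √1542) = √(-34*(-1609/26)*(-1/37421) + √1542) = √((27353/13)*(-1/37421) + √1542) = √(-27353/486473 + √1542)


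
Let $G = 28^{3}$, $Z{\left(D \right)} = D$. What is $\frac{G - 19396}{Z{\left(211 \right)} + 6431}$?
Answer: $\frac{142}{369} \approx 0.38482$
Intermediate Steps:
$G = 21952$
$\frac{G - 19396}{Z{\left(211 \right)} + 6431} = \frac{21952 - 19396}{211 + 6431} = \frac{2556}{6642} = 2556 \cdot \frac{1}{6642} = \frac{142}{369}$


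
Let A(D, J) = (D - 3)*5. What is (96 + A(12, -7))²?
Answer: 19881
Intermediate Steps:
A(D, J) = -15 + 5*D (A(D, J) = (-3 + D)*5 = -15 + 5*D)
(96 + A(12, -7))² = (96 + (-15 + 5*12))² = (96 + (-15 + 60))² = (96 + 45)² = 141² = 19881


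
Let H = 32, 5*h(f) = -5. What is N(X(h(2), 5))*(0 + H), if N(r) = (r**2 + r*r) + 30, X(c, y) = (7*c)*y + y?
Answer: 58560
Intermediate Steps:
h(f) = -1 (h(f) = (1/5)*(-5) = -1)
X(c, y) = y + 7*c*y (X(c, y) = 7*c*y + y = y + 7*c*y)
N(r) = 30 + 2*r**2 (N(r) = (r**2 + r**2) + 30 = 2*r**2 + 30 = 30 + 2*r**2)
N(X(h(2), 5))*(0 + H) = (30 + 2*(5*(1 + 7*(-1)))**2)*(0 + 32) = (30 + 2*(5*(1 - 7))**2)*32 = (30 + 2*(5*(-6))**2)*32 = (30 + 2*(-30)**2)*32 = (30 + 2*900)*32 = (30 + 1800)*32 = 1830*32 = 58560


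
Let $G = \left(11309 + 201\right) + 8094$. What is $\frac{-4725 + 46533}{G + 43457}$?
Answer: $\frac{41808}{63061} \approx 0.66298$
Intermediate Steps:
$G = 19604$ ($G = 11510 + 8094 = 19604$)
$\frac{-4725 + 46533}{G + 43457} = \frac{-4725 + 46533}{19604 + 43457} = \frac{41808}{63061}$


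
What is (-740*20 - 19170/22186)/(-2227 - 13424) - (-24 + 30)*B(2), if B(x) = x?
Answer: -1919212531/173616543 ≈ -11.054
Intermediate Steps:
(-740*20 - 19170/22186)/(-2227 - 13424) - (-24 + 30)*B(2) = (-740*20 - 19170/22186)/(-2227 - 13424) - (-24 + 30)*2 = (-14800 - 19170*1/22186)/(-15651) - 6*2 = (-14800 - 9585/11093)*(-1/15651) - 1*12 = -164185985/11093*(-1/15651) - 12 = 164185985/173616543 - 12 = -1919212531/173616543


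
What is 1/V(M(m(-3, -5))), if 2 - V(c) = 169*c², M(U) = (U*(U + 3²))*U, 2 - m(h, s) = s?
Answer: -1/103876862 ≈ -9.6268e-9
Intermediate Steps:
m(h, s) = 2 - s
M(U) = U²*(9 + U) (M(U) = (U*(U + 9))*U = (U*(9 + U))*U = U²*(9 + U))
V(c) = 2 - 169*c²
1/V(M(m(-3, -5))) = 1/(2 - 169*(2 - 1*(-5))⁴*(9 + (2 - 1*(-5)))²) = 1/(2 - 169*(2 + 5)⁴*(9 + (2 + 5))²) = 1/(2 - 169*2401*(9 + 7)²) = 1/(2 - 169*(49*16)²) = 1/(2 - 169*784²) = 1/(2 - 169*614656) = 1/(2 - 103876864) = 1/(-103876862) = -1/103876862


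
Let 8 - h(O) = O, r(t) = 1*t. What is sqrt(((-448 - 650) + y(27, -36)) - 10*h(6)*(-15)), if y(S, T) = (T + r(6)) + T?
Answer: 12*I*sqrt(6) ≈ 29.394*I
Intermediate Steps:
r(t) = t
h(O) = 8 - O
y(S, T) = 6 + 2*T (y(S, T) = (T + 6) + T = (6 + T) + T = 6 + 2*T)
sqrt(((-448 - 650) + y(27, -36)) - 10*h(6)*(-15)) = sqrt(((-448 - 650) + (6 + 2*(-36))) - 10*(8 - 1*6)*(-15)) = sqrt((-1098 + (6 - 72)) - 10*(8 - 6)*(-15)) = sqrt((-1098 - 66) - 10*2*(-15)) = sqrt(-1164 - 20*(-15)) = sqrt(-1164 + 300) = sqrt(-864) = 12*I*sqrt(6)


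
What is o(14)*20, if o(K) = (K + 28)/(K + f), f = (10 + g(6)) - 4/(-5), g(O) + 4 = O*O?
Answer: 1050/71 ≈ 14.789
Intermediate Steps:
g(O) = -4 + O**2 (g(O) = -4 + O*O = -4 + O**2)
f = 214/5 (f = (10 + (-4 + 6**2)) - 4/(-5) = (10 + (-4 + 36)) - 4*(-1/5) = (10 + 32) + 4/5 = 42 + 4/5 = 214/5 ≈ 42.800)
o(K) = (28 + K)/(214/5 + K) (o(K) = (K + 28)/(K + 214/5) = (28 + K)/(214/5 + K))
o(14)*20 = (5*(28 + 14)/(214 + 5*14))*20 = (5*42/(214 + 70))*20 = (5*42/284)*20 = (5*(1/284)*42)*20 = (105/142)*20 = 1050/71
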